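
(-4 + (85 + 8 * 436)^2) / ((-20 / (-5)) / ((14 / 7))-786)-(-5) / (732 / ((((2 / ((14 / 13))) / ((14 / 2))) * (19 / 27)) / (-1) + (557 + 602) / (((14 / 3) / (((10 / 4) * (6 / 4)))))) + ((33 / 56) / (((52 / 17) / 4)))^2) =-91995628017728150755 / 5650852896453744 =-16279.95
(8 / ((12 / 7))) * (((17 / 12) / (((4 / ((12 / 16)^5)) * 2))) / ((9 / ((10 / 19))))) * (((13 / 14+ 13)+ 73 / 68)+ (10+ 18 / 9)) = 192795 / 622592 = 0.31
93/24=31/8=3.88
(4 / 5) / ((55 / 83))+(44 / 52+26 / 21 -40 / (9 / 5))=-4263667 / 225225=-18.93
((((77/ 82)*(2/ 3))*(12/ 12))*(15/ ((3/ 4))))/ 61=0.21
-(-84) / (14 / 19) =114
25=25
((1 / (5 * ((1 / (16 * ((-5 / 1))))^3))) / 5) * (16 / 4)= -81920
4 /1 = 4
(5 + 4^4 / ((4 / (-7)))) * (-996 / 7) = 441228 / 7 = 63032.57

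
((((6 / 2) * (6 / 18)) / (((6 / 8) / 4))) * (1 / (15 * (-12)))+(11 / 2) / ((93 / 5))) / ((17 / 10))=131 / 837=0.16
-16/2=-8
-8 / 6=-4 / 3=-1.33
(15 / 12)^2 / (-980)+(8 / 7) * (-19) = -68101 / 3136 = -21.72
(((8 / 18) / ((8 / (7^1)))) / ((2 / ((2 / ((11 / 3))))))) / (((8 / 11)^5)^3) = 2658248835082687 / 211106232532992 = 12.59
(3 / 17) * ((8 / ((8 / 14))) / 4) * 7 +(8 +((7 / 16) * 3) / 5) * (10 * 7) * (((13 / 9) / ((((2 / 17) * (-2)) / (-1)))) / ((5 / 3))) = 2134.67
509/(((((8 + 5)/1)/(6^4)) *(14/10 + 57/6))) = 6596640/1417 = 4655.36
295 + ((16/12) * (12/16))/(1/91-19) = 509669/1728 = 294.95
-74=-74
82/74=41/37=1.11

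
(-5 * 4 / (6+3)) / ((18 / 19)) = -190 / 81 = -2.35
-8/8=-1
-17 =-17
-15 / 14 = -1.07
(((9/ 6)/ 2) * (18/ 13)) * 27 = 729/ 26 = 28.04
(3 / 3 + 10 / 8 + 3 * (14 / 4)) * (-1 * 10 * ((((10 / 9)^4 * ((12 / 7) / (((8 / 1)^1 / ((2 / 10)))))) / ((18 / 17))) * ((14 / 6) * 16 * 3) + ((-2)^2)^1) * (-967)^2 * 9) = -8533725073790 / 729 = -11706070060.07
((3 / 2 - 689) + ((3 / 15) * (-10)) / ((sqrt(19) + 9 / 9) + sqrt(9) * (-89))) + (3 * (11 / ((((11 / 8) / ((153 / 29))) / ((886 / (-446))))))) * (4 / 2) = -57329776055 / 48153282 + 2 * sqrt(19) / 70737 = -1190.57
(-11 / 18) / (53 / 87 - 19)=0.03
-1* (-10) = 10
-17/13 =-1.31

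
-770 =-770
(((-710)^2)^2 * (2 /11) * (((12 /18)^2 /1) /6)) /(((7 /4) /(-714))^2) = 18800578071040000 /33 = 569714487001212.12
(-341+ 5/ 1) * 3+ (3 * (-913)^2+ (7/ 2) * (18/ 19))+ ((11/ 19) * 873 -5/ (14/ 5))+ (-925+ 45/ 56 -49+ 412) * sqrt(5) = 665054783/ 266 -31427 * sqrt(5)/ 56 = 2498951.08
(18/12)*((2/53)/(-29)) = -3/1537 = -0.00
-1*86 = -86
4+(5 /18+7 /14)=43 /9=4.78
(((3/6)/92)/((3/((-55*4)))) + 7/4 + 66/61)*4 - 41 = -31.27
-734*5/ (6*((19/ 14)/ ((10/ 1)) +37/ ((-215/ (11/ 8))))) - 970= 3711550/ 729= 5091.29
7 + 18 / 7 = 67 / 7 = 9.57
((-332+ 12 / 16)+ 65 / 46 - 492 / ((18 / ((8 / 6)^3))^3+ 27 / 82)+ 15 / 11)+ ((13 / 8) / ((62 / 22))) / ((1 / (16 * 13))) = -117347571893179 / 559702675620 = -209.66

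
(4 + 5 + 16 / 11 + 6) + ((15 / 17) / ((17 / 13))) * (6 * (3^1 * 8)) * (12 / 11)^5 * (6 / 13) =3990718789 / 46543739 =85.74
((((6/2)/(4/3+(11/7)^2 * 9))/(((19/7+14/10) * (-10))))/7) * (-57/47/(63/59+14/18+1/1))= 1483083/7869819872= 0.00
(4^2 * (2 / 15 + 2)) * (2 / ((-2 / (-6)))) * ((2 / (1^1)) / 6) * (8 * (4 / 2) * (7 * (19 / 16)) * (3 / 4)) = 34048 / 5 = 6809.60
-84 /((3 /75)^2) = -52500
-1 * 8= -8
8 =8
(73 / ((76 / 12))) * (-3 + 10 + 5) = 2628 / 19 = 138.32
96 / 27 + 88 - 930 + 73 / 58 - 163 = -522097 / 522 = -1000.19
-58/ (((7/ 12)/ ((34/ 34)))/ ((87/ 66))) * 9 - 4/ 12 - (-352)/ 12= -88595/ 77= -1150.58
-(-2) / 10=1 / 5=0.20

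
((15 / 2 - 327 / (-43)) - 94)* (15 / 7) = -101775 / 602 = -169.06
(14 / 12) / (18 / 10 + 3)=35 / 144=0.24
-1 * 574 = -574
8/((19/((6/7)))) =48/133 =0.36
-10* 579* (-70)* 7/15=189140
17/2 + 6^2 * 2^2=305/2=152.50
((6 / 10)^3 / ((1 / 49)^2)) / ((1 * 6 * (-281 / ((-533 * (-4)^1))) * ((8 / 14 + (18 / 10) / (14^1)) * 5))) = -6581484 / 35125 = -187.37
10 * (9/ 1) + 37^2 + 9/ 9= 1460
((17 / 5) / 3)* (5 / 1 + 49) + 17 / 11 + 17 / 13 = 45798 / 715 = 64.05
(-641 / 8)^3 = -263374721 / 512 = -514403.75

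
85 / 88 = 0.97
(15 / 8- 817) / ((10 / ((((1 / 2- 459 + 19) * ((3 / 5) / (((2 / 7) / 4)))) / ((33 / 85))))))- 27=682079361 / 880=775090.18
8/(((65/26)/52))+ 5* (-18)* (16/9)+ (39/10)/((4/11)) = 137/8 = 17.12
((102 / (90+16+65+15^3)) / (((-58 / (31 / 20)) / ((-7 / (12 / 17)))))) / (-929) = -62713 / 7642622880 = -0.00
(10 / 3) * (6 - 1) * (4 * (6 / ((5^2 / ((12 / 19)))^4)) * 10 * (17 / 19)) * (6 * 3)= 203046912 / 7737809375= 0.03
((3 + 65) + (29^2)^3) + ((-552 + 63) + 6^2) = 594822936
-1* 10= -10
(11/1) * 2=22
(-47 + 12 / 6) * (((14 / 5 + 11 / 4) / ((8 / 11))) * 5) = -54945 / 32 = -1717.03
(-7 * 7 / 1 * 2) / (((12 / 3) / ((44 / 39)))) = -1078 / 39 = -27.64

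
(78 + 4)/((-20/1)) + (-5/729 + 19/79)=-2226671/575910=-3.87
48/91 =0.53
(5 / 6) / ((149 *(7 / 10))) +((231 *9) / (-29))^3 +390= -28087240502716 / 76313181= -368052.28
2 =2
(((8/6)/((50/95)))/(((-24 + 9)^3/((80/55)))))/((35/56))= -4864/2784375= -0.00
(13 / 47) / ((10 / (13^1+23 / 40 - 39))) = -13221 / 18800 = -0.70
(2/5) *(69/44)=69/110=0.63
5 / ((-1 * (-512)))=5 / 512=0.01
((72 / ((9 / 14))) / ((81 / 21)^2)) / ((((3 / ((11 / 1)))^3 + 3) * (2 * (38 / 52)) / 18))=30.70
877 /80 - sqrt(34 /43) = 877 /80 - sqrt(1462) /43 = 10.07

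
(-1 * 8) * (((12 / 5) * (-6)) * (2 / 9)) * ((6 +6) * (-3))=-4608 / 5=-921.60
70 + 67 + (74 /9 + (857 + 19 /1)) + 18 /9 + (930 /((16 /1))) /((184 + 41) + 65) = 1023.42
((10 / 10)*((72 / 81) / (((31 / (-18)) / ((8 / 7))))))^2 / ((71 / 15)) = 245760 / 3343319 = 0.07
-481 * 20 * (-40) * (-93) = -35786400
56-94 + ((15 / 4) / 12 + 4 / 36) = -5411 / 144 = -37.58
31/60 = 0.52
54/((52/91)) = 189/2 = 94.50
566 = 566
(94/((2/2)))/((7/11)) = 1034/7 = 147.71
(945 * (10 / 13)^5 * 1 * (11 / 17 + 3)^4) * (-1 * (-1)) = 1396363752000000 / 31010762653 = 45028.36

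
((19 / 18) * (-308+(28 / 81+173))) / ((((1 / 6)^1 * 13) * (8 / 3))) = -15941 / 648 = -24.60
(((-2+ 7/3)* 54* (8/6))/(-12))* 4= -8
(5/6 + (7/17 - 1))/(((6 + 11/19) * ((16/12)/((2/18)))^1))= 19/6120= 0.00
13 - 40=-27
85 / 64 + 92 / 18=3709 / 576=6.44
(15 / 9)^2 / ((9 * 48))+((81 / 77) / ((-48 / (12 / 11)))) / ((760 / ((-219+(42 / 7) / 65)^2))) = -3968109360953 / 2643564924000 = -1.50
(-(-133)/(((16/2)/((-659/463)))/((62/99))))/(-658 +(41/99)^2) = 0.02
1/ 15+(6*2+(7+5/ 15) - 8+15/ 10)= 129/ 10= 12.90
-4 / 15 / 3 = -4 / 45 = -0.09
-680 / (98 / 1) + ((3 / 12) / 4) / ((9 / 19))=-48029 / 7056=-6.81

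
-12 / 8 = -3 / 2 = -1.50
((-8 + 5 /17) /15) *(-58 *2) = 15196 /255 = 59.59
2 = 2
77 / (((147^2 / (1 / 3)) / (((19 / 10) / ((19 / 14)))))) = 11 / 6615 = 0.00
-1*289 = -289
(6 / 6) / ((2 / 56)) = 28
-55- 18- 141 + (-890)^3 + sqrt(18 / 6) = -704969214 + sqrt(3) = -704969212.27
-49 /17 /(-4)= 49 /68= 0.72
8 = 8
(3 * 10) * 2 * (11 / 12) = 55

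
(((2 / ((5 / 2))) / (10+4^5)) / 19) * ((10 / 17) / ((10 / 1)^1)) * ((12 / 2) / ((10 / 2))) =0.00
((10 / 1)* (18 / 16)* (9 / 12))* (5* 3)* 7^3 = 694575 / 16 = 43410.94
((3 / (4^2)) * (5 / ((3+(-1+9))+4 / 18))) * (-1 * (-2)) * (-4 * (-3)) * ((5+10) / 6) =2025 / 404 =5.01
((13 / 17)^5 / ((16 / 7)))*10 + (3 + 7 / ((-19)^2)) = 17072440095 / 4100547016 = 4.16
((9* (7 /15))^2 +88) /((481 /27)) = 71307 /12025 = 5.93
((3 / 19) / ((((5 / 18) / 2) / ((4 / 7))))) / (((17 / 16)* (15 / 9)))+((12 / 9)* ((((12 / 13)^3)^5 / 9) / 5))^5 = 910723242423938661394336392592432104001030241110190917495706838353429743992306256043847936 / 2482572881466778970221813741427494867105443254055753497735321967957327778011016577513678125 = 0.37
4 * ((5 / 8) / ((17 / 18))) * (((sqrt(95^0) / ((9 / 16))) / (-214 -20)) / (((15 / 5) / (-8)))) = 320 / 5967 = 0.05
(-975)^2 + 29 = 950654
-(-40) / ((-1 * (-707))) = 40 / 707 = 0.06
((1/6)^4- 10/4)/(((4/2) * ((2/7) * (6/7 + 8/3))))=-158711/127872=-1.24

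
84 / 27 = 28 / 9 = 3.11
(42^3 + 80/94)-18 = 3481330/47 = 74070.85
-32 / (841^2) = -32 / 707281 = -0.00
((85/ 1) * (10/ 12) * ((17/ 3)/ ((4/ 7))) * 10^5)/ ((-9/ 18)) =-1264375000/ 9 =-140486111.11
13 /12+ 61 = 745 /12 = 62.08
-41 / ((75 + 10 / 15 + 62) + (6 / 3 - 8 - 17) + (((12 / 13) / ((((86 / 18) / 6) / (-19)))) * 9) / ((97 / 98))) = 6669429 / 13924840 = 0.48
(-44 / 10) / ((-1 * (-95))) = -22 / 475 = -0.05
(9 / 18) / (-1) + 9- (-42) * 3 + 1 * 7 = 283 / 2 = 141.50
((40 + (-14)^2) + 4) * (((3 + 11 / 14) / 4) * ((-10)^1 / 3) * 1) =-757.14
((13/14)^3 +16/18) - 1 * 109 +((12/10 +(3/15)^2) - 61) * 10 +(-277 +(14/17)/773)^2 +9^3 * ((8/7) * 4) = 1692129541054170857/21323252585880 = 79356.07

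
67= 67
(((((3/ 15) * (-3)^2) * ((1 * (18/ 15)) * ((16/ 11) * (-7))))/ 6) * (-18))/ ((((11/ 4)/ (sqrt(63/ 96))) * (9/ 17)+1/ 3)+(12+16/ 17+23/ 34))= 18434703168/ 3833301725 - 33312384 * sqrt(42)/ 348481975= 4.19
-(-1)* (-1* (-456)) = 456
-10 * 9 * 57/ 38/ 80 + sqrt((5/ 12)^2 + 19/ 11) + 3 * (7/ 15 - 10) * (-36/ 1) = sqrt(33121)/ 132 + 82233/ 80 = 1029.29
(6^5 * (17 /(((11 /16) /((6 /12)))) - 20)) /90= -36288 /55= -659.78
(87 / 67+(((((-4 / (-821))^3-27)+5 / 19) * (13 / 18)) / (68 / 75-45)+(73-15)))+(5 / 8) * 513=21266684857587364321 / 55911779101009704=380.36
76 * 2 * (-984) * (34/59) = -86191.73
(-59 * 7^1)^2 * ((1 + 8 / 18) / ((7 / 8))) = 2534168 / 9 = 281574.22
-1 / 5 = -0.20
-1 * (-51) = 51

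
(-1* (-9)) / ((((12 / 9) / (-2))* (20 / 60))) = -81 / 2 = -40.50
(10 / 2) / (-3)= -5 / 3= -1.67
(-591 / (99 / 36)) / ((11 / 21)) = -49644 / 121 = -410.28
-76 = -76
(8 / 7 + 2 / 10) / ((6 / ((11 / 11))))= 47 / 210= 0.22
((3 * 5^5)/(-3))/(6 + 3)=-3125/9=-347.22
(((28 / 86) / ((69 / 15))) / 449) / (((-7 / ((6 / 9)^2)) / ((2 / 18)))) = -0.00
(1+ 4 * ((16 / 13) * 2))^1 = 141 / 13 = 10.85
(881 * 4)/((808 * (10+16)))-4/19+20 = 1991491/99788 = 19.96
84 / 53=1.58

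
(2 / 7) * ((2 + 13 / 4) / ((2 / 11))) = 33 / 4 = 8.25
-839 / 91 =-9.22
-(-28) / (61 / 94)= 2632 / 61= 43.15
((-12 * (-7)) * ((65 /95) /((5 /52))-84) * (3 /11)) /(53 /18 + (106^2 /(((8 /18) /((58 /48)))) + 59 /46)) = -277095168 /4806456695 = -0.06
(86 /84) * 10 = 10.24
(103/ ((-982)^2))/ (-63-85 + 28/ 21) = -0.00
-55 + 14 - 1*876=-917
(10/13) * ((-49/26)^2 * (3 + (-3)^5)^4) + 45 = 19914854498865/2197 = 9064567364.07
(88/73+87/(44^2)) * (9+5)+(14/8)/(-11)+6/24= 17.60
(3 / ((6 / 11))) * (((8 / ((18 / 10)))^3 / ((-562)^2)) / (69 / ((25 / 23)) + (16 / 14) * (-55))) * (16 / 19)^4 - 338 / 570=-2419290332354197 / 4088378297283705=-0.59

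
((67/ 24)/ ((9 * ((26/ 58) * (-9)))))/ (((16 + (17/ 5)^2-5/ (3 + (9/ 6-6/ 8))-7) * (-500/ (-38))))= -36917/ 121474080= -0.00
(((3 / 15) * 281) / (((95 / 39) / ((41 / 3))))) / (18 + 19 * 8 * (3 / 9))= 4.59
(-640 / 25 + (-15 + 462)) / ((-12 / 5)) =-2107 / 12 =-175.58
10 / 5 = 2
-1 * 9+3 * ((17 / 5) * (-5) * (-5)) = 246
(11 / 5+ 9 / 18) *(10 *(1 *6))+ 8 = 170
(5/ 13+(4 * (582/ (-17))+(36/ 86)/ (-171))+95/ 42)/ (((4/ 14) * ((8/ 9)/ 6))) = -9165850695/ 2888912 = -3172.77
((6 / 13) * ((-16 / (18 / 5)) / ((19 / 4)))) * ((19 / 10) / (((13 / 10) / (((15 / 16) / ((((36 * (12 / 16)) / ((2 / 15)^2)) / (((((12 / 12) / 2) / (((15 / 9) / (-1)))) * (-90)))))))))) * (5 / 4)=-20 / 1521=-0.01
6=6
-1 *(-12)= 12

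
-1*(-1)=1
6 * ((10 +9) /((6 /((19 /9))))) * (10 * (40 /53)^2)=5776000 /25281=228.47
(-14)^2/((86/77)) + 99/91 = 690943/3913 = 176.58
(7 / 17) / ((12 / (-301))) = -2107 / 204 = -10.33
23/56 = 0.41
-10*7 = -70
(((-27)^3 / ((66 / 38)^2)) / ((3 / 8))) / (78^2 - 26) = -1052676 / 366509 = -2.87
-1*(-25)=25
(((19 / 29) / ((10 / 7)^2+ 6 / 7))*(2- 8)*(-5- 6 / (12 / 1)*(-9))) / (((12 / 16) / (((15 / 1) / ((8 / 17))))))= 28.83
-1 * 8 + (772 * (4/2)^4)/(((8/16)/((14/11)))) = 345768/11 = 31433.45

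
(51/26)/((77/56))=204/143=1.43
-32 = -32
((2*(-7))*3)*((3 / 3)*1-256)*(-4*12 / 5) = -102816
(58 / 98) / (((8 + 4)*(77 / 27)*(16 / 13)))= 3393 / 241472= 0.01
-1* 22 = -22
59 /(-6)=-59 /6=-9.83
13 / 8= 1.62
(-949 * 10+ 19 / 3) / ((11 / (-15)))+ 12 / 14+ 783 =13716.13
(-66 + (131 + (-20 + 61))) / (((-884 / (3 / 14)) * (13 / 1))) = -0.00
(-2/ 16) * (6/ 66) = -1/ 88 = -0.01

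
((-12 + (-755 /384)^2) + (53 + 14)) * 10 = 43400525 /73728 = 588.66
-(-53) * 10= 530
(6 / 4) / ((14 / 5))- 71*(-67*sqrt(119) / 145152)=4757*sqrt(119) / 145152+15 / 28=0.89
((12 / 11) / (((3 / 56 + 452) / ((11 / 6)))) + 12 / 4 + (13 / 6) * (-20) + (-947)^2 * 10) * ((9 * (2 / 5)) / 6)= 681078532271 / 126575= 5380829.80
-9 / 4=-2.25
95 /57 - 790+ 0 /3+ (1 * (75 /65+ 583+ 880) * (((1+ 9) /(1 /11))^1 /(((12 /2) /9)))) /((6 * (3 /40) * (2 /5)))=17437585 /13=1341352.69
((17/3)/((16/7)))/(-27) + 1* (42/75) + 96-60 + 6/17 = 20281073/550800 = 36.82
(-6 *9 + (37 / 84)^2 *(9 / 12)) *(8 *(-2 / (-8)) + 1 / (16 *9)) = -146425607 / 1354752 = -108.08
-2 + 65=63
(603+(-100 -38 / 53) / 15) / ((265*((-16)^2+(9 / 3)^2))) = 474047 / 55828875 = 0.01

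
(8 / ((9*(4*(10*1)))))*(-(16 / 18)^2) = -64 / 3645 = -0.02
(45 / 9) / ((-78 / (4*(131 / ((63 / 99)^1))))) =-14410 / 273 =-52.78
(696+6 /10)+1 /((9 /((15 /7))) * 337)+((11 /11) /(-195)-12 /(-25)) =534430419 /766675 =697.08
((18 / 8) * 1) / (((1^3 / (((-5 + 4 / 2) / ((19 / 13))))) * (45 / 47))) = -1833 / 380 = -4.82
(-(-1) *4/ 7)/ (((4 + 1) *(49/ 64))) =256/ 1715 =0.15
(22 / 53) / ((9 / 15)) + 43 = 6947 / 159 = 43.69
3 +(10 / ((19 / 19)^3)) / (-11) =23 / 11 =2.09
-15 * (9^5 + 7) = -885840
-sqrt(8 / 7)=-2*sqrt(14) / 7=-1.07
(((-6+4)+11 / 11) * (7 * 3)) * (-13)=273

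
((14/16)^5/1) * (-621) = -10437147/32768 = -318.52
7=7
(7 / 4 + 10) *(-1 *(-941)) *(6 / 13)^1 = 132681 / 26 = 5103.12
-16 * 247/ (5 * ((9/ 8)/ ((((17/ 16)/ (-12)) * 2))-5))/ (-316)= -0.22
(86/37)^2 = 7396/1369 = 5.40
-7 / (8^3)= -7 / 512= -0.01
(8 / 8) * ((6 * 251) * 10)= 15060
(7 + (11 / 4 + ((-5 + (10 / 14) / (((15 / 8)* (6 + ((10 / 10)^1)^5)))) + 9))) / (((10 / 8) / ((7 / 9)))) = 8.59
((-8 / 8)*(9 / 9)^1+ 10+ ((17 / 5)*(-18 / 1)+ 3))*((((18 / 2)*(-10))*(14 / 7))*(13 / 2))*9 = 518076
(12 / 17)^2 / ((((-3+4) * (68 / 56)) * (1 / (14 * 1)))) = 28224 / 4913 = 5.74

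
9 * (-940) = -8460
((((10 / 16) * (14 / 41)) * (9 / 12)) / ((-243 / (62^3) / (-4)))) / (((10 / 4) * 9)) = 834148 / 29889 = 27.91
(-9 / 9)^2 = 1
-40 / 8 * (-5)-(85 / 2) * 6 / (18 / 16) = -605 / 3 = -201.67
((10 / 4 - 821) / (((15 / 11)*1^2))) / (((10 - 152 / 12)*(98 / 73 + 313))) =1314511 / 1835760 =0.72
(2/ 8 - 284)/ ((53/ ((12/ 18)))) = -1135/ 318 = -3.57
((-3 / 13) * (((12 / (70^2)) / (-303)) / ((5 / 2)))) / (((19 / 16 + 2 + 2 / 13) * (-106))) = -48 / 22787051875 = -0.00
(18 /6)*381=1143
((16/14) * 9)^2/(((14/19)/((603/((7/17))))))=504841248/2401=210262.91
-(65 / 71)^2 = -4225 / 5041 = -0.84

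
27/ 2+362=751/ 2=375.50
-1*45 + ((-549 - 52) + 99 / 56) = -36077 / 56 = -644.23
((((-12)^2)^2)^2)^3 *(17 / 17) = 79496847203390844133441536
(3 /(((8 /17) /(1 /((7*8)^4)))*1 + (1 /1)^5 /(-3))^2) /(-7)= -0.00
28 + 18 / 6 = 31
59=59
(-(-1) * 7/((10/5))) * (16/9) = 56/9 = 6.22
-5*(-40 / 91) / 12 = 50 / 273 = 0.18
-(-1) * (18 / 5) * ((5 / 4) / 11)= 9 / 22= 0.41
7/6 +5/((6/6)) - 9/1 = -17/6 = -2.83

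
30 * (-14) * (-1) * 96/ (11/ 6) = 241920/ 11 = 21992.73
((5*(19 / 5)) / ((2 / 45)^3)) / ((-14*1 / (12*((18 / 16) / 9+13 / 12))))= -50209875 / 224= -224151.23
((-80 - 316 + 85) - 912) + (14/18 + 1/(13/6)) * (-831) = -87862/39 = -2252.87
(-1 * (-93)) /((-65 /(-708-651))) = 126387 /65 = 1944.42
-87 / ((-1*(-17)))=-87 / 17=-5.12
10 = 10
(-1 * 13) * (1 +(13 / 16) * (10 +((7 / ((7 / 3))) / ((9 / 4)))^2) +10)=-19253 / 72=-267.40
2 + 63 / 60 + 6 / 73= 4573 / 1460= 3.13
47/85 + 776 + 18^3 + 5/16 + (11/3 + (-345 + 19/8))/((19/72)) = 137582283/25840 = 5324.39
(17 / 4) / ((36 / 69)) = 391 / 48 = 8.15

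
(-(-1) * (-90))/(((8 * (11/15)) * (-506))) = 675/22264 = 0.03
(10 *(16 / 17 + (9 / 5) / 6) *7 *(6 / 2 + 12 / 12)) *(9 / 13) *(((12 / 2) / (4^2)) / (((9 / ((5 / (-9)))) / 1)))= -7385 / 1326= -5.57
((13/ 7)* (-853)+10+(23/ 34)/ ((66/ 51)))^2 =2476280.31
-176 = -176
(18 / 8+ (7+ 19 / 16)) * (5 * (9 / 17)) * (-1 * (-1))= 7515 / 272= 27.63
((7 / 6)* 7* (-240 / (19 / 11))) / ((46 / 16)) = -172480 / 437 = -394.69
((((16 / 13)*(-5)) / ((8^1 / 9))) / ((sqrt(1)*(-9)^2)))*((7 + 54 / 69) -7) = -20 / 299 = -0.07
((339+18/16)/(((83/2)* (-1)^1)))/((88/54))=-73467/14608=-5.03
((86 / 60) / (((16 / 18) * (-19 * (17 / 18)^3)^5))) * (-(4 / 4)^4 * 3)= 163184369911048525824 / 35438214277102016876157535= 0.00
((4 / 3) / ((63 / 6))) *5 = 40 / 63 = 0.63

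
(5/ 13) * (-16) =-80/ 13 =-6.15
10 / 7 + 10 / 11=180 / 77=2.34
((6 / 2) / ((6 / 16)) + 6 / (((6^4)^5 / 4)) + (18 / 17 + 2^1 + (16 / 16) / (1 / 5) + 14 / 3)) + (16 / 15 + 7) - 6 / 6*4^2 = 165644289326186581 / 12948894475223040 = 12.79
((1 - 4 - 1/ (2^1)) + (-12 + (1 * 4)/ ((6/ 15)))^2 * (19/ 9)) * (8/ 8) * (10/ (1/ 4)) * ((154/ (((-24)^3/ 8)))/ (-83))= 34265/ 161352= 0.21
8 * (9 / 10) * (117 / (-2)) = -421.20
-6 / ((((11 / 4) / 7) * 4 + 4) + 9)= -7 / 17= -0.41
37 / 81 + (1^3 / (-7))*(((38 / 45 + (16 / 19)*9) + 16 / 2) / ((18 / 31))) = -27578 / 7695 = -3.58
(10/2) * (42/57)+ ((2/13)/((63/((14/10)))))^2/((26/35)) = 62285216/16905915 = 3.68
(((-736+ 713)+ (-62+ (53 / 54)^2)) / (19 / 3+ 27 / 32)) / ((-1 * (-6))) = -980204 / 502281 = -1.95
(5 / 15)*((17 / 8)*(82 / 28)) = 697 / 336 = 2.07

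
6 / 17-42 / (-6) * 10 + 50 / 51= 214 / 3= 71.33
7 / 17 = 0.41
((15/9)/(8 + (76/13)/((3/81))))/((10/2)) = 13/6468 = 0.00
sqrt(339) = 18.41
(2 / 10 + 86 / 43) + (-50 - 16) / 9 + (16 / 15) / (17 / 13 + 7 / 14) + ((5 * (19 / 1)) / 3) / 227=-704756 / 160035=-4.40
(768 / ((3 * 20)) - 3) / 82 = 0.12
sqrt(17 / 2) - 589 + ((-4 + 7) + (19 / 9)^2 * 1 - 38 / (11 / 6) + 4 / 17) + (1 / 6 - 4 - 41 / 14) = -64550147 / 106029 + sqrt(34) / 2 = -605.88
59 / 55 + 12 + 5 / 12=13.49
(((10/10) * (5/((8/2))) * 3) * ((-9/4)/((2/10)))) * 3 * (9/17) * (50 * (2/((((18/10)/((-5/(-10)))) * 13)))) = -253125/1768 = -143.17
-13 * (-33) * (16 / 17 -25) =-175461 / 17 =-10321.24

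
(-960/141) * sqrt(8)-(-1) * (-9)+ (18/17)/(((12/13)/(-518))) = -10254/17-640 * sqrt(2)/47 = -622.43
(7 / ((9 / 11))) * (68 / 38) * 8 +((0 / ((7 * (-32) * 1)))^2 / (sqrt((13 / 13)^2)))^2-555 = -73961 / 171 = -432.52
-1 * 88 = -88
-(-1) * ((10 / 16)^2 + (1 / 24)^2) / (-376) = -0.00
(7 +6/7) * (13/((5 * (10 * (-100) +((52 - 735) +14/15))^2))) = 32175/4456223527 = 0.00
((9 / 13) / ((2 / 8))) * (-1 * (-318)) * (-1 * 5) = -57240 / 13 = -4403.08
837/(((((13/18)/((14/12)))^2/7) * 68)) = 2583819/11492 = 224.84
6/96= 1/16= 0.06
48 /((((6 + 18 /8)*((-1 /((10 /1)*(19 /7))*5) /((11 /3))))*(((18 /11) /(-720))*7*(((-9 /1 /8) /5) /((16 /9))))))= -684851200 /11907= -57516.69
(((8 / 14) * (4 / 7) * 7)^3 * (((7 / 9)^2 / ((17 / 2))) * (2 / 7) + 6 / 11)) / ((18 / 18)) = 35102720 / 5195421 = 6.76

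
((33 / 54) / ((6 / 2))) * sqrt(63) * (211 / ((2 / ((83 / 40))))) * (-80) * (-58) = 5586647 * sqrt(7) / 9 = 1642319.85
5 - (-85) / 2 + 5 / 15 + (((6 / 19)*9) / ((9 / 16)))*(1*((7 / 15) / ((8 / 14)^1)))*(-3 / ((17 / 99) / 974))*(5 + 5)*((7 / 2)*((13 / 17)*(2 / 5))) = -123821618207 / 164730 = -751664.05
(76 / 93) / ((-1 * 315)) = -76 / 29295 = -0.00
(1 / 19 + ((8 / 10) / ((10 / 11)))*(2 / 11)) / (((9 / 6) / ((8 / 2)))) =808 / 1425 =0.57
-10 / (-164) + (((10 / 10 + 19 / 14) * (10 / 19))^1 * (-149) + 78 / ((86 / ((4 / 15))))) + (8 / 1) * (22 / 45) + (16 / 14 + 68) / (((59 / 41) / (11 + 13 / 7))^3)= 73043096672279048677 / 1486608520640670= 49134.05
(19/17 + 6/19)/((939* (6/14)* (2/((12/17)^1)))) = 6482/5156049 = 0.00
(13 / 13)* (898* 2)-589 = 1207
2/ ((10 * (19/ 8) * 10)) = 4/ 475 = 0.01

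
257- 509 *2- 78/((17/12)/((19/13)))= -14305/17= -841.47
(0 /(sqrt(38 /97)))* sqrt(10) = 0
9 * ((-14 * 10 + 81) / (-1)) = 531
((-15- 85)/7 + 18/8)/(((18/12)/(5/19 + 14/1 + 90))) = -95371/114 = -836.59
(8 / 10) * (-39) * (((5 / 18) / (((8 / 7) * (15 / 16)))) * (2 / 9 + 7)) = -4732 / 81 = -58.42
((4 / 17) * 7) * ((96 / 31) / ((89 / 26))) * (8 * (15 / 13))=645120 / 46903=13.75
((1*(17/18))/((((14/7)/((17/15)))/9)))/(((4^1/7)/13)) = 26299/240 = 109.58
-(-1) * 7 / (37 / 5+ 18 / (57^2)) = 12635 / 13367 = 0.95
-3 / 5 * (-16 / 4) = 12 / 5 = 2.40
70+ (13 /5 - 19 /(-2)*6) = 648 /5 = 129.60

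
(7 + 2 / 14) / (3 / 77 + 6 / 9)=1650 / 163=10.12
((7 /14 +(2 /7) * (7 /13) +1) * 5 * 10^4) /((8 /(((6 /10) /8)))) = 775.24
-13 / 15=-0.87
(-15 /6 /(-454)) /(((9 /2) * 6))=5 /24516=0.00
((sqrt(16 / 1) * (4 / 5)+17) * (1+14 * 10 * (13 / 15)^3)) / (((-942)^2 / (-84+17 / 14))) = -7280016269 / 41927949000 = -0.17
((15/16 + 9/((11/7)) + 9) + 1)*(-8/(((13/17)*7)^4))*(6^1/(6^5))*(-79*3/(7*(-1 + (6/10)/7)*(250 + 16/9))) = -13823143105/750138285152256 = -0.00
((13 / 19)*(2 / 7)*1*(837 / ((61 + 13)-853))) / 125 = -0.00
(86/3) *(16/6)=688/9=76.44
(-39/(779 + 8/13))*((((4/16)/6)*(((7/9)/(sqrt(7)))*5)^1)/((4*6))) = -169*sqrt(7)/3502656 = -0.00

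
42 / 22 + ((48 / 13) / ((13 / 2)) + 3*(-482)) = -1443.52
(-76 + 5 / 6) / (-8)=451 / 48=9.40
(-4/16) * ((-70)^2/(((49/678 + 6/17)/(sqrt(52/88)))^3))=-468934238370150 * sqrt(286)/1095711262217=-7237.67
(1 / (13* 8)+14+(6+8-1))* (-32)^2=359552 / 13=27657.85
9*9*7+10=577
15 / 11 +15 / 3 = 70 / 11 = 6.36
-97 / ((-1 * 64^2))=97 / 4096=0.02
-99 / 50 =-1.98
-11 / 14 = -0.79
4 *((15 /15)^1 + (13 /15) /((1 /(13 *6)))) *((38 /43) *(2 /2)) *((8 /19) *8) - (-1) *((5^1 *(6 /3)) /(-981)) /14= 1205953997 /1476405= 816.82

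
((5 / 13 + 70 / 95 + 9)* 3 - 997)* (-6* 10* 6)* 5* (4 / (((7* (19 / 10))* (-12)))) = -1432554000 / 32851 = -43607.62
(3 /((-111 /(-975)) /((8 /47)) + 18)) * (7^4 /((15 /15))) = 385.83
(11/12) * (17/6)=187/72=2.60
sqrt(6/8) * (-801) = -801 * sqrt(3)/2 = -693.69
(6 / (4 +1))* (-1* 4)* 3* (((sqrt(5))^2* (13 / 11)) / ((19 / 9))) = -8424 / 209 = -40.31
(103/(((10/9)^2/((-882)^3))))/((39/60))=-5724373980024/65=-88067292000.37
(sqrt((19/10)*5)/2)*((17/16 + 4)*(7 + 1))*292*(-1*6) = -17739*sqrt(38) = -109350.54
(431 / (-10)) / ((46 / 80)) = -1724 / 23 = -74.96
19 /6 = 3.17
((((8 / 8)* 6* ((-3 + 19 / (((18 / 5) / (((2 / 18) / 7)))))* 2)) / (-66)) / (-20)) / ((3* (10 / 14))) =-3307 / 267300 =-0.01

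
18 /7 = 2.57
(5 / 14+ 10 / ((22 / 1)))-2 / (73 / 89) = -1.63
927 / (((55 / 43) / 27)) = 1076247 / 55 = 19568.13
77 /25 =3.08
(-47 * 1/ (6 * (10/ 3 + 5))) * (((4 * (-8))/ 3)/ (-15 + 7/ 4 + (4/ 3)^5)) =-243648/ 219575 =-1.11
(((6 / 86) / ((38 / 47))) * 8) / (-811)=-564 / 662587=-0.00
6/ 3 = 2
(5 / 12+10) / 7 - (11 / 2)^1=-337 / 84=-4.01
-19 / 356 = -0.05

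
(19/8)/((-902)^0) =19/8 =2.38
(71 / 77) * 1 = 71 / 77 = 0.92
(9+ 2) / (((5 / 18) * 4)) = 99 / 10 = 9.90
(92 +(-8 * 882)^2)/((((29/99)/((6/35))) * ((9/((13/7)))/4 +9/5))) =56956588832/5887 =9674976.87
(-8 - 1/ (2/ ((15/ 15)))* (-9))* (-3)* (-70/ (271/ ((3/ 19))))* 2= -4410/ 5149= -0.86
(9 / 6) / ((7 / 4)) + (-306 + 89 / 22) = -46369 / 154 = -301.10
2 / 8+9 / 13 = 49 / 52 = 0.94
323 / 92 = 3.51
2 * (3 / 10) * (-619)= -1857 / 5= -371.40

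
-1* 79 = -79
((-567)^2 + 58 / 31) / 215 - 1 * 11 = 9892902 / 6665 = 1484.31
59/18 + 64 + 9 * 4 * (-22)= -13045/18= -724.72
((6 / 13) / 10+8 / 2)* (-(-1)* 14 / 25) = 3682 / 1625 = 2.27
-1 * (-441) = 441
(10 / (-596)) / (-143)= 5 / 42614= 0.00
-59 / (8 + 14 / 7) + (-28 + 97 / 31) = -30.77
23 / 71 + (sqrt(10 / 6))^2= 424 / 213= 1.99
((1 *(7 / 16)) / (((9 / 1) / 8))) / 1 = 7 / 18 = 0.39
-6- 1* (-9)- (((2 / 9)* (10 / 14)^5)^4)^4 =225343277643478303143554040796517746979240016717966284724939883061319727500882859523 / 75114425881159434381186487269126724833803351327323544811165670655856575833627619841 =3.00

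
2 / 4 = 0.50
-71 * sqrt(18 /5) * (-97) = 20661 * sqrt(10) /5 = 13067.16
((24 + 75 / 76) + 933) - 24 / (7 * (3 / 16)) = 499921 / 532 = 939.70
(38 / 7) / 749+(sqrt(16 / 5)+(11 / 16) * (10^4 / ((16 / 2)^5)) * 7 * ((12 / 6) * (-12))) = -756802477 / 21475328+4 * sqrt(5) / 5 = -33.45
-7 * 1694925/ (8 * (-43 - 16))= 11864475/ 472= 25136.60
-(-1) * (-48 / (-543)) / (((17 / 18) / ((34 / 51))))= 192 / 3077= 0.06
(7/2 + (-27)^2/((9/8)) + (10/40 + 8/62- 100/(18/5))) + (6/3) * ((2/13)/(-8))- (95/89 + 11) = 790215775/1291212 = 612.00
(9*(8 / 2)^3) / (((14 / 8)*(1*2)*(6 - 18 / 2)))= -384 / 7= -54.86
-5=-5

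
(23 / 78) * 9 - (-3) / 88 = 2.69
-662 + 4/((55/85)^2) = -78946/121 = -652.45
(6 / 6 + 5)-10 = -4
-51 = -51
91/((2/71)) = 6461/2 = 3230.50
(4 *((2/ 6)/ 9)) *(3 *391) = 1564/ 9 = 173.78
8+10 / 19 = 162 / 19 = 8.53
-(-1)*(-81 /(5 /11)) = -891 /5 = -178.20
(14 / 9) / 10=7 / 45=0.16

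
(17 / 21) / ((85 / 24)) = 0.23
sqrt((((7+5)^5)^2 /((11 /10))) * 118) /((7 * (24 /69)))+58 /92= 29 /46+1430784 * sqrt(3245) /77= 1058500.24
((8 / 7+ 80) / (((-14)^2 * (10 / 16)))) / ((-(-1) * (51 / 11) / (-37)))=-462352 / 87465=-5.29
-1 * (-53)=53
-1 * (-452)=452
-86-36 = -122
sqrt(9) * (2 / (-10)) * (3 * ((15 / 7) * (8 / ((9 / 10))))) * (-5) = 1200 / 7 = 171.43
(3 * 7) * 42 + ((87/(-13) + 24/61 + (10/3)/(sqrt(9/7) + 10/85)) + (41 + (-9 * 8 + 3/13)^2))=2890 * sqrt(7)/2573 + 482799694199/79575171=6070.19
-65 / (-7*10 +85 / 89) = 1157 / 1229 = 0.94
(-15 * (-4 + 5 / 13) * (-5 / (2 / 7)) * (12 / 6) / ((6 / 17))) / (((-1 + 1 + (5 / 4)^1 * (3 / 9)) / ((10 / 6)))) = -279650 / 13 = -21511.54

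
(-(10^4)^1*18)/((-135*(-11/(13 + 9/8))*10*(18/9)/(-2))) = 5650/33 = 171.21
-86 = -86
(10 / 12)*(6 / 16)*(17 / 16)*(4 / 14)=0.09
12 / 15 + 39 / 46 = 379 / 230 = 1.65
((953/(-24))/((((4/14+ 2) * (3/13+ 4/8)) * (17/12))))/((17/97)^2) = -546.33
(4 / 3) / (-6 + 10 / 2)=-4 / 3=-1.33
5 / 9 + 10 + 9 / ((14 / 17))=2707 / 126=21.48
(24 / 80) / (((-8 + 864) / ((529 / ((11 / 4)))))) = 1587 / 23540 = 0.07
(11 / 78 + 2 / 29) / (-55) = -95 / 24882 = -0.00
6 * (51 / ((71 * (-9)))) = -34 / 71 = -0.48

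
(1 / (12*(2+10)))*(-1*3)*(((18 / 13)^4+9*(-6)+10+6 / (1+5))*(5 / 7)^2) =28078675 / 67175472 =0.42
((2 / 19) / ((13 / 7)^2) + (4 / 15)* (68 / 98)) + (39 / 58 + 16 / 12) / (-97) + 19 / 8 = 136489606679 / 53111352840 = 2.57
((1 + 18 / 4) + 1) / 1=13 / 2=6.50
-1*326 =-326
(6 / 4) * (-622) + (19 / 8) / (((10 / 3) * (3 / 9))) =-74469 / 80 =-930.86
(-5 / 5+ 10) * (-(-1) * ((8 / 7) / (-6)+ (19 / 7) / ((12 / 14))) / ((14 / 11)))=4125 / 196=21.05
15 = 15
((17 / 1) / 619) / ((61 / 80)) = 1360 / 37759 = 0.04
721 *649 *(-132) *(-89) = 5497229892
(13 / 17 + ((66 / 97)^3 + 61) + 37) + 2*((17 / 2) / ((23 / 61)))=51446616494 / 356855143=144.17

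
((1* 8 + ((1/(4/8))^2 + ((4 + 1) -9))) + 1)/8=9/8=1.12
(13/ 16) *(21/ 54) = 91/ 288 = 0.32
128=128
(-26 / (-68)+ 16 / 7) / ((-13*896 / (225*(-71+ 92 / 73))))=727376625 / 202372352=3.59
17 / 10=1.70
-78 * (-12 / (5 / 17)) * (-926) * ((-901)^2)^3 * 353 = -2782653995481232152250457136 / 5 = -556530799096246430450091400.00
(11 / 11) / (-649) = -1 / 649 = -0.00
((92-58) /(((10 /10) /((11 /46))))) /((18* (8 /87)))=5423 /1104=4.91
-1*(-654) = 654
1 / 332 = 0.00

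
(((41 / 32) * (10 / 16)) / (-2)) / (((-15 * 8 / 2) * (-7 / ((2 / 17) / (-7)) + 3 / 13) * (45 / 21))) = 3731 / 499276800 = 0.00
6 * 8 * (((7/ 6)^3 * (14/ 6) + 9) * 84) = 461048/ 9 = 51227.56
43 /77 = 0.56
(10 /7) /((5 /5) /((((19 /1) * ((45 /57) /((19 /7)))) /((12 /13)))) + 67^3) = 650 /136847241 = 0.00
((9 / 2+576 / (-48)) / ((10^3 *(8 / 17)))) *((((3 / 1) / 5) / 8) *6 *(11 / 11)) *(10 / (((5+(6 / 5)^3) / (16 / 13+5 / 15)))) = -46665 / 2798848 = -0.02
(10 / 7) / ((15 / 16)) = 32 / 21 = 1.52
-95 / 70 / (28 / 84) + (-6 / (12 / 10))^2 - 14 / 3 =683 / 42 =16.26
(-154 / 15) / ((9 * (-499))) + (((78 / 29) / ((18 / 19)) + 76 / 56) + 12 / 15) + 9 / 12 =314445647 / 54700380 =5.75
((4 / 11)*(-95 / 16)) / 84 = -95 / 3696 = -0.03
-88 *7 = -616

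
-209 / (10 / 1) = -209 / 10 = -20.90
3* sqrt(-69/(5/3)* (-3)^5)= 81* sqrt(345)/5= 300.90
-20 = -20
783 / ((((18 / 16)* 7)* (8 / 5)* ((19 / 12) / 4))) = 20880 / 133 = 156.99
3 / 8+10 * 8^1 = 643 / 8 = 80.38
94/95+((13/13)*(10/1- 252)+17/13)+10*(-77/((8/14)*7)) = -1067541/2470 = -432.20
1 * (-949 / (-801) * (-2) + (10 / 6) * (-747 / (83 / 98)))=-1179368 / 801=-1472.37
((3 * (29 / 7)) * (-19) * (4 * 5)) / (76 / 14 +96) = -3306 / 71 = -46.56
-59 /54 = -1.09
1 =1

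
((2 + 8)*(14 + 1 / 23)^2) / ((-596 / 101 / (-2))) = 52686145 / 78821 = 668.43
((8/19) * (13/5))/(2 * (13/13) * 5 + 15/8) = 0.09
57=57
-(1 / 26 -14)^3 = 47832147 / 17576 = 2721.45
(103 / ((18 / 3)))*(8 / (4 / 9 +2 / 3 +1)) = 1236 / 19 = 65.05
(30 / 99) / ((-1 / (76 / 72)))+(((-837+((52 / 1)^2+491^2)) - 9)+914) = 72424246 / 297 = 243852.68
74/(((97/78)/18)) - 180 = 891.09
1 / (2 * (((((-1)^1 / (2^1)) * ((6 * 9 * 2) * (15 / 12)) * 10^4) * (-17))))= 1 / 22950000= 0.00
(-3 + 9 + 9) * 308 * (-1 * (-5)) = 23100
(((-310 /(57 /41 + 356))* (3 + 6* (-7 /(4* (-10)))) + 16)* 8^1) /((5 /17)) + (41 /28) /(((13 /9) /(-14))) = 123991195 /380978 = 325.46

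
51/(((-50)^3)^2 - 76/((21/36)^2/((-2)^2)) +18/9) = 833/255208318774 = 0.00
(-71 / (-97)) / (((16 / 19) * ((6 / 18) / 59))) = 238773 / 1552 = 153.85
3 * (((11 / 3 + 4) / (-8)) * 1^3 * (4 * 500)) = -5750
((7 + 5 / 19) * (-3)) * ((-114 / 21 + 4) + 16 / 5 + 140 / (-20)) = 75762 / 665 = 113.93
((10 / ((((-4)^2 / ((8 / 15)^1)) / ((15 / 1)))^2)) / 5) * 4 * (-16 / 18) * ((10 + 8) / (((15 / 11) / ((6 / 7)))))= -704 / 35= -20.11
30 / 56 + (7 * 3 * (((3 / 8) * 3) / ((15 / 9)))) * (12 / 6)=1011 / 35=28.89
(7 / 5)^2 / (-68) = -49 / 1700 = -0.03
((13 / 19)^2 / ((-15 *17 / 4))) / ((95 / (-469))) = 317044 / 8745225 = 0.04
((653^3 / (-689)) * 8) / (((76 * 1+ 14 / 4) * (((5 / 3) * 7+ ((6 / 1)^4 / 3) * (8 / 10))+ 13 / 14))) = -311858486240 / 2746845257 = -113.53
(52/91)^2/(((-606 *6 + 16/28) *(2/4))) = -4/22267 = -0.00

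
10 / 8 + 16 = 69 / 4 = 17.25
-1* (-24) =24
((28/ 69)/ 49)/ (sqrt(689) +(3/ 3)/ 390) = -520/ 16872300739 +202800 * sqrt(689)/ 16872300739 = 0.00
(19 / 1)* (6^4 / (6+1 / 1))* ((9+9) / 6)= 73872 / 7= 10553.14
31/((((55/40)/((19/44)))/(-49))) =-57722/121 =-477.04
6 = 6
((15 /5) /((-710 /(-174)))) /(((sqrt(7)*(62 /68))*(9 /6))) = 5916*sqrt(7) /77035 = 0.20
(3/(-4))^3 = -0.42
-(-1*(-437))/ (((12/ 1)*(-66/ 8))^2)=-437/ 9801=-0.04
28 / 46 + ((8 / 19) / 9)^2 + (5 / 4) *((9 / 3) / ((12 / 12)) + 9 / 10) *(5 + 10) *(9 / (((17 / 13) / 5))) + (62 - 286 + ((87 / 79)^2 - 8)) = 2286.18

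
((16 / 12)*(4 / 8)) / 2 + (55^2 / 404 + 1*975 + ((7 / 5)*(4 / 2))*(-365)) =-47485 / 1212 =-39.18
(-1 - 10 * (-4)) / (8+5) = 3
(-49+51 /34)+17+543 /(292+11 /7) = -39251 /1370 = -28.65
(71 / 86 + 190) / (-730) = -16411 / 62780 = -0.26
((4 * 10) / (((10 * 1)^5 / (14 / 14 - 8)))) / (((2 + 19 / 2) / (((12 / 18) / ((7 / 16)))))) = -16 / 43125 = -0.00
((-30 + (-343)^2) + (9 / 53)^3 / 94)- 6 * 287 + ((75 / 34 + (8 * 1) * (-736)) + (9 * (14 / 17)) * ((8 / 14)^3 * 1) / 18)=641220940636400 / 5828683427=110011.28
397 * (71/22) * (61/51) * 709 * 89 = 108496301107/1122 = 96699020.59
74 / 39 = 1.90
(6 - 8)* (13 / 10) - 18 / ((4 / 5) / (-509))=114499 / 10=11449.90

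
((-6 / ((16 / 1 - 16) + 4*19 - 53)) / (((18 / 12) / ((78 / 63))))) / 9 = -104 / 4347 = -0.02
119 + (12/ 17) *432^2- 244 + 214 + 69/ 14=131828.52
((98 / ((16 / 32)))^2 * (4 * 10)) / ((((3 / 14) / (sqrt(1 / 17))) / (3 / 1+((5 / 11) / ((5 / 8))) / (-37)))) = 26095220480 * sqrt(17) / 20757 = 5183473.06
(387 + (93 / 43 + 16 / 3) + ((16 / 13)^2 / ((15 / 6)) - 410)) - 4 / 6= -15.56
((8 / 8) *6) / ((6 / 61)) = 61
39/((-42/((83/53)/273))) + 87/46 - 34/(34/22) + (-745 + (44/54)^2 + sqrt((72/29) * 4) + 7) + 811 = 12 * sqrt(58)/29 + 2331771475/43543899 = 56.70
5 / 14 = 0.36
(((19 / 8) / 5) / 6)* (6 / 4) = 19 / 160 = 0.12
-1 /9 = -0.11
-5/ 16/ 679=-0.00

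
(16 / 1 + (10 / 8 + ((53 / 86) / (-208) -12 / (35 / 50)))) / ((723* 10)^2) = 2609 / 1309080689280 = 0.00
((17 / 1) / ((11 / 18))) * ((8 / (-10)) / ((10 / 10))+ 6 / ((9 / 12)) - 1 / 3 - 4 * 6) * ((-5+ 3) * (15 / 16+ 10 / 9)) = 257771 / 132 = 1952.81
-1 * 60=-60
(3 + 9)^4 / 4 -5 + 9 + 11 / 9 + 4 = 46739 / 9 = 5193.22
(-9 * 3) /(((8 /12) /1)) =-81 /2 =-40.50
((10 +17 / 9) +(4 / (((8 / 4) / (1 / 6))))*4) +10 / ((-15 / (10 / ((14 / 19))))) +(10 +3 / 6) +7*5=6259 / 126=49.67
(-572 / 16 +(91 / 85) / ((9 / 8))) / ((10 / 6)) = -106483 / 5100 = -20.88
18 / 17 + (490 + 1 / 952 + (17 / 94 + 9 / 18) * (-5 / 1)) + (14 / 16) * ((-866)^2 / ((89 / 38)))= 1117679989535 / 3982216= 280667.85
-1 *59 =-59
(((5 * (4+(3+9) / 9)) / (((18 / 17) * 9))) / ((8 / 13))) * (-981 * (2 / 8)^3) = -120445 / 1728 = -69.70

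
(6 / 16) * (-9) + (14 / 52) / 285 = -100007 / 29640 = -3.37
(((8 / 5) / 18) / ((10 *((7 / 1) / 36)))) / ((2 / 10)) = 8 / 35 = 0.23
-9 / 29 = -0.31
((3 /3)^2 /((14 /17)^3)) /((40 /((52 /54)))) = 63869 /1481760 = 0.04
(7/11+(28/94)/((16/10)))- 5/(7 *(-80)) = 48145/57904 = 0.83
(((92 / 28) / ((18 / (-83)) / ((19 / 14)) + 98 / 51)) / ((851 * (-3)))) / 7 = -26809 / 256891222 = -0.00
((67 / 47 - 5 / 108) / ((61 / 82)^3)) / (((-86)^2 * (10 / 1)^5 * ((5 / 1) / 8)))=482515921 / 66572988220125000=0.00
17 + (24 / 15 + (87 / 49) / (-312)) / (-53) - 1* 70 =-53.03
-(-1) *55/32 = 55/32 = 1.72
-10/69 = -0.14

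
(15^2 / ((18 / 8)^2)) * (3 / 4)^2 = 25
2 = 2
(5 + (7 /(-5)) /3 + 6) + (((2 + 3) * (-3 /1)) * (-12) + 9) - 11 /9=8924 /45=198.31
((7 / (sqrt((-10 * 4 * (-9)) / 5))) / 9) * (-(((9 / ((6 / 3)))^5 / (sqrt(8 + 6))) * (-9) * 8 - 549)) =sqrt(2) * (3416 + 59049 * sqrt(14)) / 96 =3305.09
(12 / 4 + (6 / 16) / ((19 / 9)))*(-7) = -3381 / 152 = -22.24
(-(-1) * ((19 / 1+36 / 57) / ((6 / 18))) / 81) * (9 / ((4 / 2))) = 373 / 114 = 3.27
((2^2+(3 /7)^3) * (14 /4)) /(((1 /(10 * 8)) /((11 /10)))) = 61556 /49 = 1256.24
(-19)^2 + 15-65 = 311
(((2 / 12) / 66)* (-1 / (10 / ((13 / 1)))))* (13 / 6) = -169 / 23760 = -0.01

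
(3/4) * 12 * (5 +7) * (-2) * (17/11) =-3672/11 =-333.82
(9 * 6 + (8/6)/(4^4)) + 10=12289/192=64.01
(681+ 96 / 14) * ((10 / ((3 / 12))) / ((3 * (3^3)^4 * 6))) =10700 / 3720087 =0.00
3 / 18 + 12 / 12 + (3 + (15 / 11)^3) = 53525 / 7986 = 6.70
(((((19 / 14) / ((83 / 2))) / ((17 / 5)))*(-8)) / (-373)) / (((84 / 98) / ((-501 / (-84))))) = 15865 / 11052363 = 0.00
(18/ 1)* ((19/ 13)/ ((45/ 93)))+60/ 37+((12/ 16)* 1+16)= 699767/ 9620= 72.74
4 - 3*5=-11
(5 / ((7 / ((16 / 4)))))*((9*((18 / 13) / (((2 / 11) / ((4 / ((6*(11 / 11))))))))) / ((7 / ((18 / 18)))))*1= 11880 / 637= 18.65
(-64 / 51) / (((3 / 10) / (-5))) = 3200 / 153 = 20.92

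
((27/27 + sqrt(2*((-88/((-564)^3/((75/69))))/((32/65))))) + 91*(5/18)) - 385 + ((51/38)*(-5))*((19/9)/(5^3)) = -80738/225 + 5*sqrt(4637490)/7316208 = -358.83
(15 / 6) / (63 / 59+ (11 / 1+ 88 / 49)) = 2891 / 16032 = 0.18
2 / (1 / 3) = 6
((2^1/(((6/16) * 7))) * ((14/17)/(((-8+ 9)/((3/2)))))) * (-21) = -336/17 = -19.76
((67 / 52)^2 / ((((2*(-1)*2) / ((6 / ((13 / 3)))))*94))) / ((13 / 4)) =-40401 / 21477872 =-0.00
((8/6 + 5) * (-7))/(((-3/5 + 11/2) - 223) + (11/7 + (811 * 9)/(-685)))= 255094/1307217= 0.20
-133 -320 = -453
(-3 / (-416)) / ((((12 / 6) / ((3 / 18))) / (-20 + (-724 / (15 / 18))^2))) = 4717459 / 10400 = 453.60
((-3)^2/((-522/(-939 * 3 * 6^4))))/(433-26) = 1825416/11803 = 154.66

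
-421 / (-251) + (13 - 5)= 2429 / 251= 9.68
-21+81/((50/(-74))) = -3522/25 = -140.88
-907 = -907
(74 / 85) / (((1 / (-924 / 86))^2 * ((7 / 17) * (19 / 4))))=9025632 / 175655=51.38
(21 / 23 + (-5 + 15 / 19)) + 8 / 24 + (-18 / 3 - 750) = -995002 / 1311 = -758.96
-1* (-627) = 627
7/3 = 2.33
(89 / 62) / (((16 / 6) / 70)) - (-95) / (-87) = 789455 / 21576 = 36.59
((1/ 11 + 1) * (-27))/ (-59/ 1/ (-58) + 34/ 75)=-1409400/ 70367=-20.03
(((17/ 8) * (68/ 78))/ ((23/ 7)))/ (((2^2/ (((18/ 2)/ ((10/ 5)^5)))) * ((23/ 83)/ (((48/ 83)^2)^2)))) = 62923392/ 3932179199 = 0.02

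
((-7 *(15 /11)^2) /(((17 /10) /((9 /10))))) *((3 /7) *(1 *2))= -12150 /2057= -5.91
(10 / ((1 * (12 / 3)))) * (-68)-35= -205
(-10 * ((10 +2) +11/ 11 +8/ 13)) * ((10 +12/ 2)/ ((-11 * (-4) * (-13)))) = 7080/ 1859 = 3.81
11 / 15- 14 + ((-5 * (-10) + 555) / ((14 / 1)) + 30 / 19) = 125791 / 3990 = 31.53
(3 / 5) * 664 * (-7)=-13944 / 5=-2788.80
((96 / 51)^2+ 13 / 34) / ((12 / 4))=2269 / 1734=1.31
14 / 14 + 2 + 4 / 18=29 / 9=3.22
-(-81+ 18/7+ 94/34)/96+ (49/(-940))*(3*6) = -100763/671160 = -0.15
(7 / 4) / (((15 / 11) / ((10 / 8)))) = 77 / 48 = 1.60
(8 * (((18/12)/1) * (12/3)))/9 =16/3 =5.33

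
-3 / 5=-0.60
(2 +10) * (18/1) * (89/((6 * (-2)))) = -1602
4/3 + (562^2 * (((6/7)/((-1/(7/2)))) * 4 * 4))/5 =-45481516/15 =-3032101.07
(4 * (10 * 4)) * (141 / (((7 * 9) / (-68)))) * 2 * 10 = -10227200 / 21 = -487009.52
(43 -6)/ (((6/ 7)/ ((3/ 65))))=1.99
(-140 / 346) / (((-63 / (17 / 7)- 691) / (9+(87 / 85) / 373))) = 999012 / 196619863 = 0.01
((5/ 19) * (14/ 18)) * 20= 700/ 171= 4.09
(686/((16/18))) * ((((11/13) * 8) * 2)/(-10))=-67914/65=-1044.83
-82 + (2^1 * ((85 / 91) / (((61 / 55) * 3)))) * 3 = -445832 / 5551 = -80.32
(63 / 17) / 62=63 / 1054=0.06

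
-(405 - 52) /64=-353 /64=-5.52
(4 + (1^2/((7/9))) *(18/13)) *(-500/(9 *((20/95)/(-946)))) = 1181790500/819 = 1442967.64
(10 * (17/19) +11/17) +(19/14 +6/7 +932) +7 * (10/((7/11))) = 4765323/4522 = 1053.81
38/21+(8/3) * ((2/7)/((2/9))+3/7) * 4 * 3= 170/3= 56.67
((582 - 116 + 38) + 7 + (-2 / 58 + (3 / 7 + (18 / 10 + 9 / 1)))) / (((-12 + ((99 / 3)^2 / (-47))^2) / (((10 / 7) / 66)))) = 0.02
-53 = -53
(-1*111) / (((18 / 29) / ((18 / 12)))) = -1073 / 4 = -268.25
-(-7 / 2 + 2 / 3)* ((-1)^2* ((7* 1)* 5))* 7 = 4165 / 6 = 694.17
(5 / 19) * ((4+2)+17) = 115 / 19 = 6.05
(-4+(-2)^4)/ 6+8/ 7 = 22/ 7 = 3.14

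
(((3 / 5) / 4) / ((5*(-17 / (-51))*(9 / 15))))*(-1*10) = -1.50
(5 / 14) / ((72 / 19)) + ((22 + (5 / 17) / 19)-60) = -37.89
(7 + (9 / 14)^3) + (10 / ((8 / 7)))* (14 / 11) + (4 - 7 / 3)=1817261 / 90552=20.07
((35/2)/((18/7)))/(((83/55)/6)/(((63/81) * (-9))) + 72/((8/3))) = 94325/373722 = 0.25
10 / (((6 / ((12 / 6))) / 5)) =50 / 3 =16.67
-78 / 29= -2.69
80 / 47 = 1.70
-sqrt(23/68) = -sqrt(391)/34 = -0.58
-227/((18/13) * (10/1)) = -16.39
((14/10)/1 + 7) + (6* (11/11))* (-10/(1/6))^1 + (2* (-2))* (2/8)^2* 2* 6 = -1773/5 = -354.60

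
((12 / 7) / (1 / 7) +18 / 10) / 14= 69 / 70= 0.99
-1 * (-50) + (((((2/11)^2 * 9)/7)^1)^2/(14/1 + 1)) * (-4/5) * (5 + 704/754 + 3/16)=338075003566/6761579825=50.00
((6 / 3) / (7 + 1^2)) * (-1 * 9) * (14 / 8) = -63 / 16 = -3.94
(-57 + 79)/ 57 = 22/ 57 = 0.39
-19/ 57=-1/ 3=-0.33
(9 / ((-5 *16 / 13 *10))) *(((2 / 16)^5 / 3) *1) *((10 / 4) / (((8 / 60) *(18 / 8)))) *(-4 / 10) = 13 / 2621440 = 0.00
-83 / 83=-1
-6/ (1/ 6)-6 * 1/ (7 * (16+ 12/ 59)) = -120633/ 3346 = -36.05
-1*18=-18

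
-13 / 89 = -0.15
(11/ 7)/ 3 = 0.52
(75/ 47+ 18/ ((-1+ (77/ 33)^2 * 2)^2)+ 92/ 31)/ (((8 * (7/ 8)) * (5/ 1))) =10958207/ 80786279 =0.14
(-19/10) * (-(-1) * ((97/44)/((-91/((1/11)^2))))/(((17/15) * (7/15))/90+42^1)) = 3732075/412111295596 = 0.00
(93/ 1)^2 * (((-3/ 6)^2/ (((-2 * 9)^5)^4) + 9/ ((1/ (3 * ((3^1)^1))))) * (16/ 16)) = 700569.00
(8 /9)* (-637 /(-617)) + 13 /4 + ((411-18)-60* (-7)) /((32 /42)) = 95176661 /88848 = 1071.23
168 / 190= 84 / 95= 0.88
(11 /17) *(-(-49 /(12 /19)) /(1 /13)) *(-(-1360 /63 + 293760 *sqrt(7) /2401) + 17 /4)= 7284277 /432- 3912480 *sqrt(7) /49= -194392.31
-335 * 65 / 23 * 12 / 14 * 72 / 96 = -195975 / 322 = -608.62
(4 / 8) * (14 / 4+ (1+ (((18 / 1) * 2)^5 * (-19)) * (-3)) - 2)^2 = 47515435155989876761 / 8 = 5939429394498734595.12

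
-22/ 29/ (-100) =11/ 1450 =0.01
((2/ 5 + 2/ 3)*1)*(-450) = -480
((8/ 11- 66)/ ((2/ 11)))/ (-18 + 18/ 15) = 1795/ 84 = 21.37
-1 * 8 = -8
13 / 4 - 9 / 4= 1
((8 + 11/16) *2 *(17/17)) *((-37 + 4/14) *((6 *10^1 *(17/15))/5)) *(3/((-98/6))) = 5465619/3430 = 1593.47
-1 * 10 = -10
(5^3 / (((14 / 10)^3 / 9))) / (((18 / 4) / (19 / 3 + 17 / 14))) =4953125 / 7203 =687.65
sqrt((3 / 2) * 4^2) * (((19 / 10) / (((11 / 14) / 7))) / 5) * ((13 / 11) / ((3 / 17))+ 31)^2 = 2881512032 * sqrt(6) / 299475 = 23568.69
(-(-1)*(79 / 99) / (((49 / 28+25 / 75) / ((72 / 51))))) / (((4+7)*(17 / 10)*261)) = 5056 / 45634545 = 0.00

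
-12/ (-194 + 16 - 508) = 0.02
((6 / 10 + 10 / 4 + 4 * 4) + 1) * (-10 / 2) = -201 / 2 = -100.50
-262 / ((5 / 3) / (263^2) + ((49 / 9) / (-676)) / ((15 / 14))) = 826919545140 / 23648917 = 34966.49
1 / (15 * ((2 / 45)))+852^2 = 1451811 / 2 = 725905.50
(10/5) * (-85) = -170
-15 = -15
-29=-29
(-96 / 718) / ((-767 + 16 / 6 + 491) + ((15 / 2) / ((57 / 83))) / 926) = 0.00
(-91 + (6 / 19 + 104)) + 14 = 519 / 19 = 27.32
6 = 6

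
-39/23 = -1.70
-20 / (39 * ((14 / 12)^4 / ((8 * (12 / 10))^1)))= -82944 / 31213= -2.66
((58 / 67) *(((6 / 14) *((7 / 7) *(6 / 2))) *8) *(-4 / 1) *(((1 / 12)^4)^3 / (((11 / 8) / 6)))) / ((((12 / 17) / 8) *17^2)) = -29 / 42424520269824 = -0.00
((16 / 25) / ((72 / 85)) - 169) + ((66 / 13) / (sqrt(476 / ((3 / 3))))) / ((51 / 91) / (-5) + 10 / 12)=-7571 / 45 + 90 * sqrt(119) / 3043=-167.92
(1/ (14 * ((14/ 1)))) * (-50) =-25/ 98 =-0.26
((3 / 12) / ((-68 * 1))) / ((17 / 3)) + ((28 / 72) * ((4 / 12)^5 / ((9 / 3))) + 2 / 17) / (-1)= -3605051 / 30338064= -0.12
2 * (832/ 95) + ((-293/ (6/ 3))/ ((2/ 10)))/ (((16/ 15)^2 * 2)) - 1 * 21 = -31653319/ 97280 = -325.38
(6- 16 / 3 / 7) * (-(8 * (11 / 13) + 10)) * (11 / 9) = -107.36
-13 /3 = -4.33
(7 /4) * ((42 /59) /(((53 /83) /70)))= 427035 /3127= 136.56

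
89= 89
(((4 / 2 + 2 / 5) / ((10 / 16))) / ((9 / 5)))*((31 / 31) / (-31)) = -32 / 465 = -0.07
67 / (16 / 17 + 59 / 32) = 36448 / 1515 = 24.06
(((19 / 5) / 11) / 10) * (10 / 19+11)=219 / 550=0.40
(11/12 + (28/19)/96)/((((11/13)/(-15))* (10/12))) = -16575/836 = -19.83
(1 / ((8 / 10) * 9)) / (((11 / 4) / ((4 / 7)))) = 20 / 693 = 0.03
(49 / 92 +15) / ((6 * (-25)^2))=1429 / 345000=0.00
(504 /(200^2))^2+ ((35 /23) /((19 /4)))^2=490757955961 /4774225000000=0.10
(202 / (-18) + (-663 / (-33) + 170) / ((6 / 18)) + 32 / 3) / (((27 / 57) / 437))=468305806 / 891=525595.74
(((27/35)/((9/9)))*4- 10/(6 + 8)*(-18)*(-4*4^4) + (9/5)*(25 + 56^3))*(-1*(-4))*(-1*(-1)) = 42418764/35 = 1211964.69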